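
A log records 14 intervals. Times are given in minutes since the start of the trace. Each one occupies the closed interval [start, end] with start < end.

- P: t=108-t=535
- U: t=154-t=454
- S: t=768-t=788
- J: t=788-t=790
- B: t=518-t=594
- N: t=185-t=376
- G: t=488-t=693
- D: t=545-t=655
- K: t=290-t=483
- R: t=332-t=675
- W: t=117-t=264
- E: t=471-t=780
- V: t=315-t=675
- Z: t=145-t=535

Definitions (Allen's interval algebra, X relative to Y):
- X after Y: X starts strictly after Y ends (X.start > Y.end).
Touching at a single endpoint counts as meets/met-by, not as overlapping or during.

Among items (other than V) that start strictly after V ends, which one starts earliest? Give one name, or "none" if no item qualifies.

S

Target V = [t=315, t=675].
B [t=518, t=594] → during → excluded.
D [t=545, t=655] → during → excluded.
E [t=471, t=780] → overlapped-by → excluded.
G [t=488, t=693] → overlapped-by → excluded.
J [t=788, t=790] → after → candidate.
K [t=290, t=483] → overlaps → excluded.
N [t=185, t=376] → overlaps → excluded.
P [t=108, t=535] → overlaps → excluded.
R [t=332, t=675] → finishes → excluded.
S [t=768, t=788] → after → candidate.
U [t=154, t=454] → overlaps → excluded.
W [t=117, t=264] → before → excluded.
Z [t=145, t=535] → overlaps → excluded.
Among candidates, earliest start is t=768 → S.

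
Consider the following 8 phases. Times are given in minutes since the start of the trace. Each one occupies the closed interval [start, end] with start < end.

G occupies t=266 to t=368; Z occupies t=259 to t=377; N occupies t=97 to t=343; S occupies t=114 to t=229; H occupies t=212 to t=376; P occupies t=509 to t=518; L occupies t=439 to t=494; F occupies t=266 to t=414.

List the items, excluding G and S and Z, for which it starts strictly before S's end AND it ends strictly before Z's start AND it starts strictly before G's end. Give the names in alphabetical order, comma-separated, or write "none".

Conditions: its start is strictly before S's end (X.start < t=229) AND its end is strictly before Z's start (X.end < t=259) AND its start is strictly before G's end (X.start < t=368).
F: start t=266 < t=229? ✗; end t=414 < t=259? ✗; start t=266 < t=368? ✓ → no.
H: start t=212 < t=229? ✓; end t=376 < t=259? ✗; start t=212 < t=368? ✓ → no.
L: start t=439 < t=229? ✗; end t=494 < t=259? ✗; start t=439 < t=368? ✗ → no.
N: start t=97 < t=229? ✓; end t=343 < t=259? ✗; start t=97 < t=368? ✓ → no.
P: start t=509 < t=229? ✗; end t=518 < t=259? ✗; start t=509 < t=368? ✗ → no.
Result: none.

none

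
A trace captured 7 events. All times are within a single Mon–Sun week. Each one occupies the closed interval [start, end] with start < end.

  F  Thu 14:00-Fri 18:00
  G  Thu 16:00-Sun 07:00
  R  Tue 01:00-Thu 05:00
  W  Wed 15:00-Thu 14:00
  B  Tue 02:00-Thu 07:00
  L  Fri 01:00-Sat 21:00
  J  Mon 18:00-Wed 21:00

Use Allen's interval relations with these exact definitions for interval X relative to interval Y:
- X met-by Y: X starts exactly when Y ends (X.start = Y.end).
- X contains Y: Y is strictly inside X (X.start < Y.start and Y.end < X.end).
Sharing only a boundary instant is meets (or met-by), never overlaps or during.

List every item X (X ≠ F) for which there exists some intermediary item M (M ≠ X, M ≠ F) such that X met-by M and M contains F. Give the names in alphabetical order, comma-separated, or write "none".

Target F = [Thu 14:00, Fri 18:00].
Intermediaries M with M contains F: none.
Union: none.

none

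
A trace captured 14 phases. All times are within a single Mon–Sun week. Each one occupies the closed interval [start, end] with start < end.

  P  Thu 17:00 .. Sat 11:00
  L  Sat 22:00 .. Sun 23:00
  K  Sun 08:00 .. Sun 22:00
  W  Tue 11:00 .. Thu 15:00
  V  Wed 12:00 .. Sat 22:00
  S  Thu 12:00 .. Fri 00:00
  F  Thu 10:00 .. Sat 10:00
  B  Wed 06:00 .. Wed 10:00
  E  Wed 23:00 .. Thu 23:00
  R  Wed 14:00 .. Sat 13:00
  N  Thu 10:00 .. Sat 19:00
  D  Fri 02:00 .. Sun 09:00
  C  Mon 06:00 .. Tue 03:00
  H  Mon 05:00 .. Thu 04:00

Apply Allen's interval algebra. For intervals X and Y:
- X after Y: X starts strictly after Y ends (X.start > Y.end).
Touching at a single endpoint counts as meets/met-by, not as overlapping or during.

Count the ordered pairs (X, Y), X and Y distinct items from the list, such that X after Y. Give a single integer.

48

Checking all 182 ordered pairs for relation 'after'; matching pairs in alphabetical order:
(B, C): B after C ✓
(D, B): D after B ✓
(D, C): D after C ✓
(D, E): D after E ✓
(D, H): D after H ✓
(D, S): D after S ✓
(D, W): D after W ✓
(E, B): E after B ✓
(E, C): E after C ✓
(F, B): F after B ✓
(F, C): F after C ✓
(F, H): F after H ✓
(K, B): K after B ✓
(K, C): K after C ✓
(K, E): K after E ✓
(K, F): K after F ✓
(K, H): K after H ✓
(K, N): K after N ✓
(K, P): K after P ✓
(K, R): K after R ✓
(K, S): K after S ✓
(K, V): K after V ✓
(K, W): K after W ✓
(L, B): L after B ✓
... plus 24 further pairs not listed.
Count: 48.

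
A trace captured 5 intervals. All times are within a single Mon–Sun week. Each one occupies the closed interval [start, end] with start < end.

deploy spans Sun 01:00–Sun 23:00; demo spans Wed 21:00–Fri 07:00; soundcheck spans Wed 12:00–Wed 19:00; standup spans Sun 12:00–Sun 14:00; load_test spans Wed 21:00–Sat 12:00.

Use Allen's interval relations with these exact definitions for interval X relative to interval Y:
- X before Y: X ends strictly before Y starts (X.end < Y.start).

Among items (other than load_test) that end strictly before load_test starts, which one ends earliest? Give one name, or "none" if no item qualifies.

Target load_test = [Wed 21:00, Sat 12:00].
demo [Wed 21:00, Fri 07:00] → starts → excluded.
deploy [Sun 01:00, Sun 23:00] → after → excluded.
soundcheck [Wed 12:00, Wed 19:00] → before → candidate.
standup [Sun 12:00, Sun 14:00] → after → excluded.
Among candidates, earliest end is Wed 19:00 → soundcheck.

soundcheck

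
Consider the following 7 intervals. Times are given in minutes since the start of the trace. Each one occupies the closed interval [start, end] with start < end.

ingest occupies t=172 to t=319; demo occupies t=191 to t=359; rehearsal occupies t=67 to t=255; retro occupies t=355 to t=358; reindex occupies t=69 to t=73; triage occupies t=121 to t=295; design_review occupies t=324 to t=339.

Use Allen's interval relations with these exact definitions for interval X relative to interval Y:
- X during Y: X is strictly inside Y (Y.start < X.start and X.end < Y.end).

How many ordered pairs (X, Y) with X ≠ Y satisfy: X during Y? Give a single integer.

Checking all 42 ordered pairs for relation 'during'; matching pairs in alphabetical order:
(design_review, demo): design_review during demo ✓
(reindex, rehearsal): reindex during rehearsal ✓
(retro, demo): retro during demo ✓
Count: 3.

3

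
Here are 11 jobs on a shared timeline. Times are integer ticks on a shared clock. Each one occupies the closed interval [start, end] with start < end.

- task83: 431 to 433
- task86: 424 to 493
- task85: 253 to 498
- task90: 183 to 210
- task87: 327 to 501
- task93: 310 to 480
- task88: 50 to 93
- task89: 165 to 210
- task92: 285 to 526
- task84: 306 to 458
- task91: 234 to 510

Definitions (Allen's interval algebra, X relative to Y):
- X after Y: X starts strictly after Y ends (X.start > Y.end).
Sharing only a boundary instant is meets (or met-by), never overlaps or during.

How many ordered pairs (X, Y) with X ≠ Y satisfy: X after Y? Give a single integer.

26

Checking all 110 ordered pairs for relation 'after'; matching pairs in alphabetical order:
(task83, task88): task83 after task88 ✓
(task83, task89): task83 after task89 ✓
(task83, task90): task83 after task90 ✓
(task84, task88): task84 after task88 ✓
(task84, task89): task84 after task89 ✓
(task84, task90): task84 after task90 ✓
(task85, task88): task85 after task88 ✓
(task85, task89): task85 after task89 ✓
(task85, task90): task85 after task90 ✓
(task86, task88): task86 after task88 ✓
(task86, task89): task86 after task89 ✓
(task86, task90): task86 after task90 ✓
(task87, task88): task87 after task88 ✓
(task87, task89): task87 after task89 ✓
(task87, task90): task87 after task90 ✓
(task89, task88): task89 after task88 ✓
(task90, task88): task90 after task88 ✓
(task91, task88): task91 after task88 ✓
(task91, task89): task91 after task89 ✓
(task91, task90): task91 after task90 ✓
(task92, task88): task92 after task88 ✓
(task92, task89): task92 after task89 ✓
(task92, task90): task92 after task90 ✓
(task93, task88): task93 after task88 ✓
... plus 2 further pairs not listed.
Count: 26.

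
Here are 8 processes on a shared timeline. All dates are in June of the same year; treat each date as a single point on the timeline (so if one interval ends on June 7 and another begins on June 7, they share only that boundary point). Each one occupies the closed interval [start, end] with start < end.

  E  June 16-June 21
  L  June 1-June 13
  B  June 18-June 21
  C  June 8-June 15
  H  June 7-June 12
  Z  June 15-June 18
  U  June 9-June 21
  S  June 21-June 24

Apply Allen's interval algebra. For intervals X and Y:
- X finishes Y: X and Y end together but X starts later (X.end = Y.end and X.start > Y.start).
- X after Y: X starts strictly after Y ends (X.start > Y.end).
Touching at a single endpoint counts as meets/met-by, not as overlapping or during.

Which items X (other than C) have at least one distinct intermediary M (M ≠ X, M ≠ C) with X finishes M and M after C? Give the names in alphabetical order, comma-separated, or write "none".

B

Target C = [June 8, June 15].
Intermediaries M with M after C: B, E, S.
Via B — items with X finishes B: none.
Via E — items with X finishes E: B.
Via S — items with X finishes S: none.
Union: B.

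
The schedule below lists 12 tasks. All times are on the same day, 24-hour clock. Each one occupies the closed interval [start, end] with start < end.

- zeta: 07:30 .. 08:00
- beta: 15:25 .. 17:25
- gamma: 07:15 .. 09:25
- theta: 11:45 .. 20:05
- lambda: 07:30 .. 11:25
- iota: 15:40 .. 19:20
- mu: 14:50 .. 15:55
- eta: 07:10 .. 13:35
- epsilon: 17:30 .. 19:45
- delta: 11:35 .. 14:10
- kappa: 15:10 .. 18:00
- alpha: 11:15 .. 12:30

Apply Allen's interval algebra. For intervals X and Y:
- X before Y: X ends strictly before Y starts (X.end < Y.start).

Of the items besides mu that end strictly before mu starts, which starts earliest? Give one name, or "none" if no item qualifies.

eta

Target mu = [14:50, 15:55].
alpha [11:15, 12:30] → before → candidate.
beta [15:25, 17:25] → overlapped-by → excluded.
delta [11:35, 14:10] → before → candidate.
epsilon [17:30, 19:45] → after → excluded.
eta [07:10, 13:35] → before → candidate.
gamma [07:15, 09:25] → before → candidate.
iota [15:40, 19:20] → overlapped-by → excluded.
kappa [15:10, 18:00] → overlapped-by → excluded.
lambda [07:30, 11:25] → before → candidate.
theta [11:45, 20:05] → contains → excluded.
zeta [07:30, 08:00] → before → candidate.
Among candidates, earliest start is 07:10 → eta.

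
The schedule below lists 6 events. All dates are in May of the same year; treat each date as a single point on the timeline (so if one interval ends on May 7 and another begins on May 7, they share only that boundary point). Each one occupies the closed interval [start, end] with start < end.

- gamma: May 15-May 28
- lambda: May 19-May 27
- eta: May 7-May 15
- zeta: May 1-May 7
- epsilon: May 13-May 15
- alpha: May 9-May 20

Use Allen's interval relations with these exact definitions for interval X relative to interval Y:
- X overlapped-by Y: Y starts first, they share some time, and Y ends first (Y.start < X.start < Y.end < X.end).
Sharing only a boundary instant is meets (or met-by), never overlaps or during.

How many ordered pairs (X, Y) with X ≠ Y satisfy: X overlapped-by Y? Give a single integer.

3

Checking all 30 ordered pairs for relation 'overlapped-by'; matching pairs in alphabetical order:
(alpha, eta): alpha overlapped-by eta ✓
(gamma, alpha): gamma overlapped-by alpha ✓
(lambda, alpha): lambda overlapped-by alpha ✓
Count: 3.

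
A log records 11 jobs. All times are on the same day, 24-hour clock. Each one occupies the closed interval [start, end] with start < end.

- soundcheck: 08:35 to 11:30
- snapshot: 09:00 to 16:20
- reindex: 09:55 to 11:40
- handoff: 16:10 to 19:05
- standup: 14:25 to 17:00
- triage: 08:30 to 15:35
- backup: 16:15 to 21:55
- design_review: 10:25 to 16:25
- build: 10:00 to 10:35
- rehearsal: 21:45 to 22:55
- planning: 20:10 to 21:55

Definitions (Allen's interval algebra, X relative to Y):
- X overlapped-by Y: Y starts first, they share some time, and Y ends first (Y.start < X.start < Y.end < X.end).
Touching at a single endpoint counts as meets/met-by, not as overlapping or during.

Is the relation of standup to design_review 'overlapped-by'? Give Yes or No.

Yes

standup = [14:25, 17:00], design_review = [10:25, 16:25].
Actual relation of standup to design_review: overlapped-by.
Asked whether 'overlapped-by' holds → Yes.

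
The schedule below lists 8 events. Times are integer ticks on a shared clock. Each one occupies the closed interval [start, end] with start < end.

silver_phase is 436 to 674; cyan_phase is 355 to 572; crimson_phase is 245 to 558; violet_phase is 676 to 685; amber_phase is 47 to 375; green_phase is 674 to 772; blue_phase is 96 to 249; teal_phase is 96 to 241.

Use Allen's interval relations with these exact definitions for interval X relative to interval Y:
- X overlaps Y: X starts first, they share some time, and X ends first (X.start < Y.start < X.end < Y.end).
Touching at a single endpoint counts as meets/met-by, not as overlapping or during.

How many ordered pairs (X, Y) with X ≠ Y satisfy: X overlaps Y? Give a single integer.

6

Checking all 56 ordered pairs for relation 'overlaps'; matching pairs in alphabetical order:
(amber_phase, crimson_phase): amber_phase overlaps crimson_phase ✓
(amber_phase, cyan_phase): amber_phase overlaps cyan_phase ✓
(blue_phase, crimson_phase): blue_phase overlaps crimson_phase ✓
(crimson_phase, cyan_phase): crimson_phase overlaps cyan_phase ✓
(crimson_phase, silver_phase): crimson_phase overlaps silver_phase ✓
(cyan_phase, silver_phase): cyan_phase overlaps silver_phase ✓
Count: 6.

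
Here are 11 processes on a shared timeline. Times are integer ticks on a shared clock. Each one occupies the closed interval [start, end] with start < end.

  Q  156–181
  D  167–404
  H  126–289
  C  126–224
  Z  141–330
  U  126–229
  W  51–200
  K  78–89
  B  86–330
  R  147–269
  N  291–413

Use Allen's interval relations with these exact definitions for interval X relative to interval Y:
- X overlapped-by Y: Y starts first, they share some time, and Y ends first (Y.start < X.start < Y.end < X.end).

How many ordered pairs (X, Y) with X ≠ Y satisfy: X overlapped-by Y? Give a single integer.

23

Checking all 110 ordered pairs for relation 'overlapped-by'; matching pairs in alphabetical order:
(B, K): B overlapped-by K ✓
(B, W): B overlapped-by W ✓
(C, W): C overlapped-by W ✓
(D, B): D overlapped-by B ✓
(D, C): D overlapped-by C ✓
(D, H): D overlapped-by H ✓
(D, Q): D overlapped-by Q ✓
(D, R): D overlapped-by R ✓
(D, U): D overlapped-by U ✓
(D, W): D overlapped-by W ✓
(D, Z): D overlapped-by Z ✓
(H, W): H overlapped-by W ✓
(N, B): N overlapped-by B ✓
(N, D): N overlapped-by D ✓
(N, Z): N overlapped-by Z ✓
(R, C): R overlapped-by C ✓
(R, U): R overlapped-by U ✓
(R, W): R overlapped-by W ✓
(U, W): U overlapped-by W ✓
(Z, C): Z overlapped-by C ✓
(Z, H): Z overlapped-by H ✓
(Z, U): Z overlapped-by U ✓
(Z, W): Z overlapped-by W ✓
Count: 23.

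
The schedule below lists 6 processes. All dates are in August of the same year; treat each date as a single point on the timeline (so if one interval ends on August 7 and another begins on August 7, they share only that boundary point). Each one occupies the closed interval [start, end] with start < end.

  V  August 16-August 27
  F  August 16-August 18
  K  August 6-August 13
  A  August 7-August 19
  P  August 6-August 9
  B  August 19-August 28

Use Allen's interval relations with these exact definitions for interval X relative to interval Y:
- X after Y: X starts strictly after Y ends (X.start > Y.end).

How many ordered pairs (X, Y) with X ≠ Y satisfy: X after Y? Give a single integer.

Checking all 30 ordered pairs for relation 'after'; matching pairs in alphabetical order:
(B, F): B after F ✓
(B, K): B after K ✓
(B, P): B after P ✓
(F, K): F after K ✓
(F, P): F after P ✓
(V, K): V after K ✓
(V, P): V after P ✓
Count: 7.

7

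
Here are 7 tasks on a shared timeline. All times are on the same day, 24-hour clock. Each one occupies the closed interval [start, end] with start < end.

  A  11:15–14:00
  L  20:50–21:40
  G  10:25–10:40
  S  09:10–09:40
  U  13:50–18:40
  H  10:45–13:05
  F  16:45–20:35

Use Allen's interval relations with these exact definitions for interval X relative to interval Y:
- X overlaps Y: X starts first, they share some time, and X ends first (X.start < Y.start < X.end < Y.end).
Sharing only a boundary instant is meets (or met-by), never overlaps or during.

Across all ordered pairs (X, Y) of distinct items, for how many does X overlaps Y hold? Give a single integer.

3

Checking all 42 ordered pairs for relation 'overlaps'; matching pairs in alphabetical order:
(A, U): A overlaps U ✓
(H, A): H overlaps A ✓
(U, F): U overlaps F ✓
Count: 3.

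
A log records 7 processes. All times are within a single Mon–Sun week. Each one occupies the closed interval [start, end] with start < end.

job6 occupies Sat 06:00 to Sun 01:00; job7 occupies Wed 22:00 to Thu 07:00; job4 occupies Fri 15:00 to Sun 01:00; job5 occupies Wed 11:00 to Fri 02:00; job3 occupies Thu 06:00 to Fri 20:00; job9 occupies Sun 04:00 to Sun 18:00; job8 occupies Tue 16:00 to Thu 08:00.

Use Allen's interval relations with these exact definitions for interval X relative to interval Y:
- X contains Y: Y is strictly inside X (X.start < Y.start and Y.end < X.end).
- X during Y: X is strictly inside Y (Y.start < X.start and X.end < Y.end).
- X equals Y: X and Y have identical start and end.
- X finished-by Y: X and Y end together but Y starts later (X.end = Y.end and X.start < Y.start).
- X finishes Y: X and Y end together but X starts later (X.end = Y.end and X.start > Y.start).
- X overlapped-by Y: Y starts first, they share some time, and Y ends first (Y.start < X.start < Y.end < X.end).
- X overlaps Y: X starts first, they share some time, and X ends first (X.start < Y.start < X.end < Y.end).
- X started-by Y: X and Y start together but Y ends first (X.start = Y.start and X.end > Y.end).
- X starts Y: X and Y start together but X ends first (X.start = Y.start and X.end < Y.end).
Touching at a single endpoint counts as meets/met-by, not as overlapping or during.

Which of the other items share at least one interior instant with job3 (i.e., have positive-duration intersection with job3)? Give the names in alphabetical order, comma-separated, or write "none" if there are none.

Target job3 = [Thu 06:00, Fri 20:00].
job4 [Fri 15:00, Sun 01:00] → overlapped-by → yes.
job5 [Wed 11:00, Fri 02:00] → overlaps → yes.
job6 [Sat 06:00, Sun 01:00] → after → no.
job7 [Wed 22:00, Thu 07:00] → overlaps → yes.
job8 [Tue 16:00, Thu 08:00] → overlaps → yes.
job9 [Sun 04:00, Sun 18:00] → after → no.
Result: job4, job5, job7, job8.

job4, job5, job7, job8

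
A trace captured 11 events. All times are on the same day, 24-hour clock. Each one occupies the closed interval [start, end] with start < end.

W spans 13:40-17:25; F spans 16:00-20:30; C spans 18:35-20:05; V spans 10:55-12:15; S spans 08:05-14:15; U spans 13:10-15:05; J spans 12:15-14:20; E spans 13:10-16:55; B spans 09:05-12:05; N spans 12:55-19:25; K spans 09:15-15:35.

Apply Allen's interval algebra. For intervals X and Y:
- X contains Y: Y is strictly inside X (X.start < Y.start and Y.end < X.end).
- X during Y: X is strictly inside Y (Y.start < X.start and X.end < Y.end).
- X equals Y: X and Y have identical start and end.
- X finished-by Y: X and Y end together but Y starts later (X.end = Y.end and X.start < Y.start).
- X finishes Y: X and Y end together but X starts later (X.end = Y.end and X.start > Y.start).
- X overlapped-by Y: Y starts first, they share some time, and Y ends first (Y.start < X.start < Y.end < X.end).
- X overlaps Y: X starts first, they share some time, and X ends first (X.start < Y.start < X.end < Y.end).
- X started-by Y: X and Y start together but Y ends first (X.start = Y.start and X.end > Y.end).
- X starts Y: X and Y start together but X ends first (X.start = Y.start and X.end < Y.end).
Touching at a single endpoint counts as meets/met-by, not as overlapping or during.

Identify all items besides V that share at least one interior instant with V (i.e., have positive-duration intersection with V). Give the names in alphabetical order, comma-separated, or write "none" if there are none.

Target V = [10:55, 12:15].
B [09:05, 12:05] → overlaps → yes.
C [18:35, 20:05] → after → no.
E [13:10, 16:55] → after → no.
F [16:00, 20:30] → after → no.
J [12:15, 14:20] → met-by → no.
K [09:15, 15:35] → contains → yes.
N [12:55, 19:25] → after → no.
S [08:05, 14:15] → contains → yes.
U [13:10, 15:05] → after → no.
W [13:40, 17:25] → after → no.
Result: B, K, S.

B, K, S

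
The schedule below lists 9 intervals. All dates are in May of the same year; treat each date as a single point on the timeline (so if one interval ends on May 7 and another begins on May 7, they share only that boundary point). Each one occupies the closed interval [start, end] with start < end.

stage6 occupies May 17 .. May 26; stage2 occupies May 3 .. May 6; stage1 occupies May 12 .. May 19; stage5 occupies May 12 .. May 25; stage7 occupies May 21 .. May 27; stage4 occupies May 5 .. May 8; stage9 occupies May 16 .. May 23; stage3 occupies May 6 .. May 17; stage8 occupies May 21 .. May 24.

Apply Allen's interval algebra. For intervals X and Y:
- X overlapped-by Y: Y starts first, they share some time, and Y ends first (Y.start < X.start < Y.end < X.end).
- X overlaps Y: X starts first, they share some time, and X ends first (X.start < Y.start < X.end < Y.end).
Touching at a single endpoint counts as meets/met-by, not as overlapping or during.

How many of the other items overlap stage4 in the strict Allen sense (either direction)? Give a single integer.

Target stage4 = [May 5, May 8].
stage1 [May 12, May 19] → after → no.
stage2 [May 3, May 6] → overlaps → counts.
stage3 [May 6, May 17] → overlapped-by → counts.
stage5 [May 12, May 25] → after → no.
stage6 [May 17, May 26] → after → no.
stage7 [May 21, May 27] → after → no.
stage8 [May 21, May 24] → after → no.
stage9 [May 16, May 23] → after → no.
Total: 2.

2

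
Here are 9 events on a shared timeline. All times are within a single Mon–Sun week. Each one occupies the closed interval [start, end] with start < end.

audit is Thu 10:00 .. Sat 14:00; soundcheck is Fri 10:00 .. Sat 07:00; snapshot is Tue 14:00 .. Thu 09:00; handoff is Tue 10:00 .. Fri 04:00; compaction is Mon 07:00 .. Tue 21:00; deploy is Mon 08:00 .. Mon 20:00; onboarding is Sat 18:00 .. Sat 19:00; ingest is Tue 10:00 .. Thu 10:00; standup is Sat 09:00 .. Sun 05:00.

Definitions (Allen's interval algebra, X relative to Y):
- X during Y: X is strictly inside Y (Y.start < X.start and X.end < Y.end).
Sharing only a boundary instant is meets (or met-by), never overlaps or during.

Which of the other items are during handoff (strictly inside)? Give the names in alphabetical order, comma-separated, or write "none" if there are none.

snapshot

Target handoff = [Tue 10:00, Fri 04:00].
audit [Thu 10:00, Sat 14:00] → overlapped-by → no.
compaction [Mon 07:00, Tue 21:00] → overlaps → no.
deploy [Mon 08:00, Mon 20:00] → before → no.
ingest [Tue 10:00, Thu 10:00] → starts → no.
onboarding [Sat 18:00, Sat 19:00] → after → no.
snapshot [Tue 14:00, Thu 09:00] → during → yes.
soundcheck [Fri 10:00, Sat 07:00] → after → no.
standup [Sat 09:00, Sun 05:00] → after → no.
Result: snapshot.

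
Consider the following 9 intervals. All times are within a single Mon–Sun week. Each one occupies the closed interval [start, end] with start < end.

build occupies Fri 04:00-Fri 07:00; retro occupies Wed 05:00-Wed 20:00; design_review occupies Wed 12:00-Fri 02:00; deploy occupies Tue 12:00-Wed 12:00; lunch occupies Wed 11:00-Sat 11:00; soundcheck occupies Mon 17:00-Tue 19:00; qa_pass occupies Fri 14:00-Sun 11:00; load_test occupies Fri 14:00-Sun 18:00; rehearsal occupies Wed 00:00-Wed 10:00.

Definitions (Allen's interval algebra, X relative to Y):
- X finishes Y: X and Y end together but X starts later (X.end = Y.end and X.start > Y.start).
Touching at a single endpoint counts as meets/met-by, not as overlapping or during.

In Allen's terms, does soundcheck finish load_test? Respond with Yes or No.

soundcheck = [Mon 17:00, Tue 19:00], load_test = [Fri 14:00, Sun 18:00].
Actual relation of soundcheck to load_test: before.
Asked whether 'finishes' holds → No.

No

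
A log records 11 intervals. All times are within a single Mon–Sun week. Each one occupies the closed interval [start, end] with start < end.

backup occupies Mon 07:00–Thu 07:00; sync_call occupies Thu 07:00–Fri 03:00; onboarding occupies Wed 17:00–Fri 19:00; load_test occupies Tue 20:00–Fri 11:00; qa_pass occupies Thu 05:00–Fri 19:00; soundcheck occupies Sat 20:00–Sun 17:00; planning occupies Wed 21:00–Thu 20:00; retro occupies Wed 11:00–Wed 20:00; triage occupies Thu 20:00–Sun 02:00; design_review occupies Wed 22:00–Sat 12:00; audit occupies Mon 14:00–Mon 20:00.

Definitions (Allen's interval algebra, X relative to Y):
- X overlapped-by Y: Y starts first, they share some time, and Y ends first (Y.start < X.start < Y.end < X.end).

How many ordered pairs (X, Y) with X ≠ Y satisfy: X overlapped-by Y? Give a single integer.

19

Checking all 110 ordered pairs for relation 'overlapped-by'; matching pairs in alphabetical order:
(design_review, backup): design_review overlapped-by backup ✓
(design_review, load_test): design_review overlapped-by load_test ✓
(design_review, onboarding): design_review overlapped-by onboarding ✓
(design_review, planning): design_review overlapped-by planning ✓
(load_test, backup): load_test overlapped-by backup ✓
(onboarding, backup): onboarding overlapped-by backup ✓
(onboarding, load_test): onboarding overlapped-by load_test ✓
(onboarding, retro): onboarding overlapped-by retro ✓
(planning, backup): planning overlapped-by backup ✓
(qa_pass, backup): qa_pass overlapped-by backup ✓
(qa_pass, load_test): qa_pass overlapped-by load_test ✓
(qa_pass, planning): qa_pass overlapped-by planning ✓
(soundcheck, triage): soundcheck overlapped-by triage ✓
(sync_call, planning): sync_call overlapped-by planning ✓
(triage, design_review): triage overlapped-by design_review ✓
(triage, load_test): triage overlapped-by load_test ✓
(triage, onboarding): triage overlapped-by onboarding ✓
(triage, qa_pass): triage overlapped-by qa_pass ✓
(triage, sync_call): triage overlapped-by sync_call ✓
Count: 19.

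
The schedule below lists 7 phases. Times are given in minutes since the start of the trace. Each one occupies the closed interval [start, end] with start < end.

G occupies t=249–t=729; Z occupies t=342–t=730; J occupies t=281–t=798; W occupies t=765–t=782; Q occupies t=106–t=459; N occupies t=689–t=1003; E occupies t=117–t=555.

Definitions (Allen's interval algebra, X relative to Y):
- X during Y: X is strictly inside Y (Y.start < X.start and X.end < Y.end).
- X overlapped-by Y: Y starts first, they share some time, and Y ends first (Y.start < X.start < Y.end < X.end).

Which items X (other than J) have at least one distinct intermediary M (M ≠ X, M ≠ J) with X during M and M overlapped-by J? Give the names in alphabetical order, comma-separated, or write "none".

Target J = [t=281, t=798].
Intermediaries M with M overlapped-by J: N.
Via N — items with X during N: W.
Union: W.

W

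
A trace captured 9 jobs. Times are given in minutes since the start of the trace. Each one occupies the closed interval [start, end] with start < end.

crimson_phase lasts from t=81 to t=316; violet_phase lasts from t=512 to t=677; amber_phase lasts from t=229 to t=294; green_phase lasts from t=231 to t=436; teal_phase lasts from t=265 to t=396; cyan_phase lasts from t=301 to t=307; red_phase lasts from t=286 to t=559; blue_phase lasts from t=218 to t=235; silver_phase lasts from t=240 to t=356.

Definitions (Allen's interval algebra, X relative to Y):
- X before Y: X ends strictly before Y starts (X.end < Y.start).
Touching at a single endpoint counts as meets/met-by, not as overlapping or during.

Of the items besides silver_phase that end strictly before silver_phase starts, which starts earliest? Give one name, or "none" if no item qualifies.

Target silver_phase = [t=240, t=356].
amber_phase [t=229, t=294] → overlaps → excluded.
blue_phase [t=218, t=235] → before → candidate.
crimson_phase [t=81, t=316] → overlaps → excluded.
cyan_phase [t=301, t=307] → during → excluded.
green_phase [t=231, t=436] → contains → excluded.
red_phase [t=286, t=559] → overlapped-by → excluded.
teal_phase [t=265, t=396] → overlapped-by → excluded.
violet_phase [t=512, t=677] → after → excluded.
Among candidates, earliest start is t=218 → blue_phase.

blue_phase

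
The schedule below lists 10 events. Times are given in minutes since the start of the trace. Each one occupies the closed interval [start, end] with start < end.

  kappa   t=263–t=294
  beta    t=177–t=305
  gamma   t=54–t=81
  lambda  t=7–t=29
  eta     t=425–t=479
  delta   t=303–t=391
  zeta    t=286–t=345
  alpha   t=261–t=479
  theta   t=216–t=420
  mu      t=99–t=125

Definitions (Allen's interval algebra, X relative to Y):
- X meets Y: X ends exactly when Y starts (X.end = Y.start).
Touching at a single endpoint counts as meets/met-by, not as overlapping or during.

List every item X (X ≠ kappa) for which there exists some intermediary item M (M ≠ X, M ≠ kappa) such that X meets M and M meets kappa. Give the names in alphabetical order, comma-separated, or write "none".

none

Target kappa = [t=263, t=294].
Intermediaries M with M meets kappa: none.
Union: none.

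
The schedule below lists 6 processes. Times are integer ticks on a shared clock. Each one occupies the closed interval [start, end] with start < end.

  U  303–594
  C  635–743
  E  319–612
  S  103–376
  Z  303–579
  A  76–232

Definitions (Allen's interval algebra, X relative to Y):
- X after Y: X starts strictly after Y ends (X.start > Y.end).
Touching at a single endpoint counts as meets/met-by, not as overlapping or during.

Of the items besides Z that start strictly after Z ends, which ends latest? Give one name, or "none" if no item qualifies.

C

Target Z = [303, 579].
A [76, 232] → before → excluded.
C [635, 743] → after → candidate.
E [319, 612] → overlapped-by → excluded.
S [103, 376] → overlaps → excluded.
U [303, 594] → started-by → excluded.
Among candidates, latest end is 743 → C.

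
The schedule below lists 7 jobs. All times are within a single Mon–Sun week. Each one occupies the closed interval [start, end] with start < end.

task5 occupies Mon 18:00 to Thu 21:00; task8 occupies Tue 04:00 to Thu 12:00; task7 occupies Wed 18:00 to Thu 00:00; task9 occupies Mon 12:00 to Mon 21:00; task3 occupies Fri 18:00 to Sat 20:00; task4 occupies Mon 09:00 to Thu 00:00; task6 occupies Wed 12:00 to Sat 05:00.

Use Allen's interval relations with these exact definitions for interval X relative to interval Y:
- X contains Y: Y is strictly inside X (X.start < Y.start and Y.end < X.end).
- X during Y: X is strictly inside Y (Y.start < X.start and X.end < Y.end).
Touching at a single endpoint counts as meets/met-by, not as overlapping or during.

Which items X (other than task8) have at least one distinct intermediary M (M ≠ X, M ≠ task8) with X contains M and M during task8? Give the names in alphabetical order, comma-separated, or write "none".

Target task8 = [Tue 04:00, Thu 12:00].
Intermediaries M with M during task8: task7.
Via task7 — items with X contains task7: task5, task6.
Union: task5, task6.

task5, task6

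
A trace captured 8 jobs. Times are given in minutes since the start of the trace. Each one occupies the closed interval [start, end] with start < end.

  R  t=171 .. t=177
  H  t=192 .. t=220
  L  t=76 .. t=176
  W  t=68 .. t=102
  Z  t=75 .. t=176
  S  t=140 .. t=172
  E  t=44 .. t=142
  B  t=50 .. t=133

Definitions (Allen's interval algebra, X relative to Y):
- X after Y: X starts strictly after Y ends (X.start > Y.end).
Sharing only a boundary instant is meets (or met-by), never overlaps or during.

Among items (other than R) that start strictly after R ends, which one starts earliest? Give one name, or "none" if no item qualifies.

Target R = [t=171, t=177].
B [t=50, t=133] → before → excluded.
E [t=44, t=142] → before → excluded.
H [t=192, t=220] → after → candidate.
L [t=76, t=176] → overlaps → excluded.
S [t=140, t=172] → overlaps → excluded.
W [t=68, t=102] → before → excluded.
Z [t=75, t=176] → overlaps → excluded.
Among candidates, earliest start is t=192 → H.

H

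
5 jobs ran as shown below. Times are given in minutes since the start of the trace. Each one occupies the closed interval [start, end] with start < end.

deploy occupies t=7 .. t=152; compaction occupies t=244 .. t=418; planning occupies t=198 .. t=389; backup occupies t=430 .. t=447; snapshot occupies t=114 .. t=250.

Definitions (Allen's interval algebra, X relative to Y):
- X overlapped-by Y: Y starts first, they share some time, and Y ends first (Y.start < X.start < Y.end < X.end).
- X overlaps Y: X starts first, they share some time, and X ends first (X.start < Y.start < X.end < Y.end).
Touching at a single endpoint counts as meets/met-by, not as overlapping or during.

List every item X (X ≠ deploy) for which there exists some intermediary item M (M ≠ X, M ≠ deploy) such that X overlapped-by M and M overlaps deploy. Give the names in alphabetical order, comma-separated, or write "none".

none

Target deploy = [t=7, t=152].
Intermediaries M with M overlaps deploy: none.
Union: none.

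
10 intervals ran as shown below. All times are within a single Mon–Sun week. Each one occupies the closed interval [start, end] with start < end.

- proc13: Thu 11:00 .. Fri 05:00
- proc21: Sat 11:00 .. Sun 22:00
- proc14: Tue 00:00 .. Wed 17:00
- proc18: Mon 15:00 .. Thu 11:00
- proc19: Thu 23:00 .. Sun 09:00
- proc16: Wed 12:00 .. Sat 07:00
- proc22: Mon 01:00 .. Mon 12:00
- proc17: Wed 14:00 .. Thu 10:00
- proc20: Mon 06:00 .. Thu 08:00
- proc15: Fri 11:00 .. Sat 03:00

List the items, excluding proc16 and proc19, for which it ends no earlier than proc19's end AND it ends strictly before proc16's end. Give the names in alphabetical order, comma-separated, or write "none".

none

Conditions: its end is no earlier than proc19's end (X.end >= Sun 09:00) AND its end is strictly before proc16's end (X.end < Sat 07:00).
proc13: end Fri 05:00 >= Sun 09:00? ✗; end Fri 05:00 < Sat 07:00? ✓ → no.
proc14: end Wed 17:00 >= Sun 09:00? ✗; end Wed 17:00 < Sat 07:00? ✓ → no.
proc15: end Sat 03:00 >= Sun 09:00? ✗; end Sat 03:00 < Sat 07:00? ✓ → no.
proc17: end Thu 10:00 >= Sun 09:00? ✗; end Thu 10:00 < Sat 07:00? ✓ → no.
proc18: end Thu 11:00 >= Sun 09:00? ✗; end Thu 11:00 < Sat 07:00? ✓ → no.
proc20: end Thu 08:00 >= Sun 09:00? ✗; end Thu 08:00 < Sat 07:00? ✓ → no.
proc21: end Sun 22:00 >= Sun 09:00? ✓; end Sun 22:00 < Sat 07:00? ✗ → no.
proc22: end Mon 12:00 >= Sun 09:00? ✗; end Mon 12:00 < Sat 07:00? ✓ → no.
Result: none.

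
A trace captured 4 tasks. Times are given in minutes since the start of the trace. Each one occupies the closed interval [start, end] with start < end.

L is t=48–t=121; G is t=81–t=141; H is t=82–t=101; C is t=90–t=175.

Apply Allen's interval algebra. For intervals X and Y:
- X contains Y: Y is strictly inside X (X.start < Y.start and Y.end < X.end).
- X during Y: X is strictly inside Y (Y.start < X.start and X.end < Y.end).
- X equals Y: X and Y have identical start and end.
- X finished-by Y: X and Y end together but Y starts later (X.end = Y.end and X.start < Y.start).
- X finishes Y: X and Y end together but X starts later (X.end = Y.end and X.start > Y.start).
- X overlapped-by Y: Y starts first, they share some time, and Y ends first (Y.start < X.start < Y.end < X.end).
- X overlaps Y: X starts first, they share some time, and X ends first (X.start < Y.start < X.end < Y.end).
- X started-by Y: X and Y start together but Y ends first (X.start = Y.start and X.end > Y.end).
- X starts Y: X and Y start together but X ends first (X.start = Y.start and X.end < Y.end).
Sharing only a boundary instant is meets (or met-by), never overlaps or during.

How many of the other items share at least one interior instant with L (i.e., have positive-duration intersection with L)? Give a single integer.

3

Target L = [t=48, t=121].
C [t=90, t=175] → overlapped-by → counts.
G [t=81, t=141] → overlapped-by → counts.
H [t=82, t=101] → during → counts.
Total: 3.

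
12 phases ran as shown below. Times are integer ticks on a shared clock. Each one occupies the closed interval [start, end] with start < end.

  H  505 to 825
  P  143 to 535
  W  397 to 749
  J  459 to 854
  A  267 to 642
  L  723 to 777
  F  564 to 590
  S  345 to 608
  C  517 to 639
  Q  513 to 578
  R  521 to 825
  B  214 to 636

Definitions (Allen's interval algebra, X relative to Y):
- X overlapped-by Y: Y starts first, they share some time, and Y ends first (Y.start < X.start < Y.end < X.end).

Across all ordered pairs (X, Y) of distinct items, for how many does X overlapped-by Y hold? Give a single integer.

32

Checking all 132 ordered pairs for relation 'overlapped-by'; matching pairs in alphabetical order:
(A, B): A overlapped-by B ✓
(A, P): A overlapped-by P ✓
(B, P): B overlapped-by P ✓
(C, B): C overlapped-by B ✓
(C, P): C overlapped-by P ✓
(C, Q): C overlapped-by Q ✓
(C, S): C overlapped-by S ✓
(F, Q): F overlapped-by Q ✓
(H, A): H overlapped-by A ✓
(H, B): H overlapped-by B ✓
(H, P): H overlapped-by P ✓
(H, S): H overlapped-by S ✓
(H, W): H overlapped-by W ✓
(J, A): J overlapped-by A ✓
(J, B): J overlapped-by B ✓
(J, P): J overlapped-by P ✓
(J, S): J overlapped-by S ✓
(J, W): J overlapped-by W ✓
(L, W): L overlapped-by W ✓
(Q, P): Q overlapped-by P ✓
(R, A): R overlapped-by A ✓
(R, B): R overlapped-by B ✓
(R, C): R overlapped-by C ✓
(R, P): R overlapped-by P ✓
... plus 8 further pairs not listed.
Count: 32.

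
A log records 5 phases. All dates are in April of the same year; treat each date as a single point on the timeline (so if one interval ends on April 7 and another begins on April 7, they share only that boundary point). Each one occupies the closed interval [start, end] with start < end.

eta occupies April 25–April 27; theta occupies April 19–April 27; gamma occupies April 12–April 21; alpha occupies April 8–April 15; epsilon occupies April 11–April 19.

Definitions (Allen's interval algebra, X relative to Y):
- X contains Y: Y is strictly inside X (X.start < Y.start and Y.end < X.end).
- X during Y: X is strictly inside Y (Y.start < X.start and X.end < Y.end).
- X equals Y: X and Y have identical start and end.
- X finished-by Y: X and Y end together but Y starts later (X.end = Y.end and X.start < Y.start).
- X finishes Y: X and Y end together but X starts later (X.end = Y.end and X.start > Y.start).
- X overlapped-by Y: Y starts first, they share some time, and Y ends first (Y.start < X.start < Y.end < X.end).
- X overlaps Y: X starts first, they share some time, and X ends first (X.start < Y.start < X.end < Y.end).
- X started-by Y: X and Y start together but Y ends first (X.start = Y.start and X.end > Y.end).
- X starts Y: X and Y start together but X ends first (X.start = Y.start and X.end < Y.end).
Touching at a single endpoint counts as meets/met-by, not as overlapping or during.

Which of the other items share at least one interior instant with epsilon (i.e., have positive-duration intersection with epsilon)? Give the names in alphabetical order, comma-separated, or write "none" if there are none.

Target epsilon = [April 11, April 19].
alpha [April 8, April 15] → overlaps → yes.
eta [April 25, April 27] → after → no.
gamma [April 12, April 21] → overlapped-by → yes.
theta [April 19, April 27] → met-by → no.
Result: alpha, gamma.

alpha, gamma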